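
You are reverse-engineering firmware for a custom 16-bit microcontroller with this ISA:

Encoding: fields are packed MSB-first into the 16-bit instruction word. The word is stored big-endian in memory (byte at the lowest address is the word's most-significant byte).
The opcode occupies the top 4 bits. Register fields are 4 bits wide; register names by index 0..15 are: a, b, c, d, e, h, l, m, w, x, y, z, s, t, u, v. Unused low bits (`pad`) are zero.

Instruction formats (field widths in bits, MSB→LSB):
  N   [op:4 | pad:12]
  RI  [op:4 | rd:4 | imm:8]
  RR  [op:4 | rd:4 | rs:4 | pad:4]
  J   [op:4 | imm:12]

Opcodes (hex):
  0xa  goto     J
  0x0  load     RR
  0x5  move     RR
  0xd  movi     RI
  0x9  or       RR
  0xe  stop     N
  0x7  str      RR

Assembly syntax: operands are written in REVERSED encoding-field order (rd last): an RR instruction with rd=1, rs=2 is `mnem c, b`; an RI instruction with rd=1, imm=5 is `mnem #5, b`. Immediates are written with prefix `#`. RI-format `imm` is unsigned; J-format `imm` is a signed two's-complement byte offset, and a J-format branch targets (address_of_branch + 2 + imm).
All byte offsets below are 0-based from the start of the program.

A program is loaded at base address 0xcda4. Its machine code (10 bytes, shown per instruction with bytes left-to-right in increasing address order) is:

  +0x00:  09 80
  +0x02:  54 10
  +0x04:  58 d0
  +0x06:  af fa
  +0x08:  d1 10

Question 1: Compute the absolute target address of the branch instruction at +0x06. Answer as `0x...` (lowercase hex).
0xcda6

+0x06: af fa ⇒ word 0xaffa (big)
  op=0xaffa>>12=0xa ⇒ goto (J)
  [11:0] imm=4090 (s12→-6) = #-6
  target = base 0xcda4 + off 0x06 + 2 + imm -6 = 0xcda6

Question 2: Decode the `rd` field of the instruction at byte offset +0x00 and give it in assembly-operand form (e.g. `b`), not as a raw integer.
@+00  big-endian(09 80) = 0x0980
  top 4b → 0x0 → load [RR]
  rd@[11:8]=0x9 ⇒ x
  rs@[7:4]=0x8 ⇒ w

x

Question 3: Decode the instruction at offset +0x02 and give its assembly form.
move b, e

+0x02: 54 10 ⇒ word 0x5410 (big)
  op=0x5410>>12=0x5 ⇒ move (RR)
  rd@[11:8]=0x4 ⇒ e
  rs@[7:4]=0x1 ⇒ b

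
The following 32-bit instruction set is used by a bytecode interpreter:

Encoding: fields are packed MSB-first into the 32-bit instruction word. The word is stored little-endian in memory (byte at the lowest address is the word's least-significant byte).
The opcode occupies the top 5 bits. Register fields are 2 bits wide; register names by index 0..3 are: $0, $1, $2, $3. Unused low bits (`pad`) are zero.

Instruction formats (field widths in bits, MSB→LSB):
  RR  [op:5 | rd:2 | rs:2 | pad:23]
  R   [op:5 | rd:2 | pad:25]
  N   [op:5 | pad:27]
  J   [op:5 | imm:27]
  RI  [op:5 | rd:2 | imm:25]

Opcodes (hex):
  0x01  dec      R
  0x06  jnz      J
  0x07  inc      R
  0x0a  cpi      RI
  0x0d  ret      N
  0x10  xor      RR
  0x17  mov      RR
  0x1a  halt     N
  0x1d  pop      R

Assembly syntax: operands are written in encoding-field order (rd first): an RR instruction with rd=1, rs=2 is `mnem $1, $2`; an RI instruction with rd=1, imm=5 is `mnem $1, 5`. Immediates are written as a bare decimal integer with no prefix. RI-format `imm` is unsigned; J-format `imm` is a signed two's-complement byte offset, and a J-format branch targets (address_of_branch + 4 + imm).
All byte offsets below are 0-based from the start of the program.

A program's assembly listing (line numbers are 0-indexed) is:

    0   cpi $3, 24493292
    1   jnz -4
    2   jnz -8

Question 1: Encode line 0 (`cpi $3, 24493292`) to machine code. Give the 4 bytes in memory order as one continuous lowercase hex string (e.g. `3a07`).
0. cpi fields op=0xa:5|rd=3:2|imm=24493292:25 → word 5775bcech → ec bc 75 57

ecbc7557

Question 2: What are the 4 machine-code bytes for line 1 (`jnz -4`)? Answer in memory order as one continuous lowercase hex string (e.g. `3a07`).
fcffff37

line 1 (jnz): pack op=0x6:5|imm=-4:27 = 0x37fffffc; little→ fc ff ff 37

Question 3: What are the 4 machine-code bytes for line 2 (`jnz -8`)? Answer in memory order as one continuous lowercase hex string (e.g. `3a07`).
f8ffff37

L2: jnz op=0x6:5|imm=-8:27 ⇒ 0x37fffff8 ⇒ little f8 ff ff 37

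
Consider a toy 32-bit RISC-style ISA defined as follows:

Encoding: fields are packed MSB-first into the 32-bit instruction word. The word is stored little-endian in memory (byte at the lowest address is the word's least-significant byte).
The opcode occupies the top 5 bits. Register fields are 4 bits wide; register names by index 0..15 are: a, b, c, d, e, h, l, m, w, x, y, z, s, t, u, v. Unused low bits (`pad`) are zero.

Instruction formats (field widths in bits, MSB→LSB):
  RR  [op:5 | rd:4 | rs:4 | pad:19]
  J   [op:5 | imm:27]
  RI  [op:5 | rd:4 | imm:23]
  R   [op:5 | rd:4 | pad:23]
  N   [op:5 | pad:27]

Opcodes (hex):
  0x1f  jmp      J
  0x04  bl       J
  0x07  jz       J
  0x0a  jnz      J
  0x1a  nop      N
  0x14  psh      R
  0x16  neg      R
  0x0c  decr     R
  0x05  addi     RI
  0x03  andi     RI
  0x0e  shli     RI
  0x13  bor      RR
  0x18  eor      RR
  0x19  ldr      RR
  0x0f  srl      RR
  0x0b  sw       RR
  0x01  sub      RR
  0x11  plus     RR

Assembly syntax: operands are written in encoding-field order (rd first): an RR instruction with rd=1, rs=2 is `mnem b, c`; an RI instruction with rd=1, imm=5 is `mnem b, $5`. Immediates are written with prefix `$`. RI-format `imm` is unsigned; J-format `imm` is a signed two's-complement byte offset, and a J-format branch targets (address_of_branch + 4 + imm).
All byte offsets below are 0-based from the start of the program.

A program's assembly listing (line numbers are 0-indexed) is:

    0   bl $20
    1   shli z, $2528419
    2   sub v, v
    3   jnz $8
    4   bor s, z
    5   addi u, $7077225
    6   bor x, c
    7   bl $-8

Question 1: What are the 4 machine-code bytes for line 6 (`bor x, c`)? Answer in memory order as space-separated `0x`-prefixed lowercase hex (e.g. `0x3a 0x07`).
L6: bor op=0x13:5|rd=9:4|rs=2:4|pad=0:19 ⇒ 0x9c900000 ⇒ little 00 00 90 9c

0x00 0x00 0x90 0x9c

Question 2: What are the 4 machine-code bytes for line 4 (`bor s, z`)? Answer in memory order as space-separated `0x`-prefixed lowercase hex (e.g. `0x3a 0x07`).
4. bor fields op=0x13:5|rd=12:4|rs=11:4|pad=0:19 → word 9e580000h → 00 00 58 9e

0x00 0x00 0x58 0x9e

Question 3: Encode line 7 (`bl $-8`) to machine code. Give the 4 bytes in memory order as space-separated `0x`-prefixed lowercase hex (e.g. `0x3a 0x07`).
L7: bl op=0x4:5|imm=-8:27 ⇒ 0x27fffff8 ⇒ little f8 ff ff 27

0xf8 0xff 0xff 0x27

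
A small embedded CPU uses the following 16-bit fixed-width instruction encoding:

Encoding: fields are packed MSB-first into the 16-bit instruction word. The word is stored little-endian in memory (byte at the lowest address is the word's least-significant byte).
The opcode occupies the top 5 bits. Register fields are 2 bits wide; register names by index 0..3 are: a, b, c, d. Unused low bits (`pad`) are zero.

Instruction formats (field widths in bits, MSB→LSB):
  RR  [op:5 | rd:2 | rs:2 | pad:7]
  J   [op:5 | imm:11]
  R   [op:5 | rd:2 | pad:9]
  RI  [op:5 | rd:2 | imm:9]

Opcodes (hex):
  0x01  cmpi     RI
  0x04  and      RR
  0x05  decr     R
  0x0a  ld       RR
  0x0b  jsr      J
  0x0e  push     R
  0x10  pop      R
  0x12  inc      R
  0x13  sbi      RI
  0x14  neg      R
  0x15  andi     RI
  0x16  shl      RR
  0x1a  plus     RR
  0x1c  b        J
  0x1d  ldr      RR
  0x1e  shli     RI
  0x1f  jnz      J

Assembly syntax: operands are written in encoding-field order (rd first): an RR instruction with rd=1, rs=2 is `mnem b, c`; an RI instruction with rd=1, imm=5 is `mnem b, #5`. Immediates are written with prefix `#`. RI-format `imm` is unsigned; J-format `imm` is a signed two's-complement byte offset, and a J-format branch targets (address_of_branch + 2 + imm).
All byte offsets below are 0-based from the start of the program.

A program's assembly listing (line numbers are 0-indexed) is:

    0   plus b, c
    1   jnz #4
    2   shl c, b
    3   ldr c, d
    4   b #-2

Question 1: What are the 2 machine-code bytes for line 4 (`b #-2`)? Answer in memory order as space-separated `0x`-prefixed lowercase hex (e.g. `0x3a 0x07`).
line 4 (b): pack op=0x1c:5|imm=-2:11 = 0xe7fe; little→ fe e7

0xfe 0xe7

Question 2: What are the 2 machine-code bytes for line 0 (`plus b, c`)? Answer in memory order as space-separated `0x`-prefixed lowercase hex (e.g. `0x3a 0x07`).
0. plus fields op=0x1a:5|rd=1:2|rs=2:2|pad=0:7 → word d300h → 00 d3

0x00 0xd3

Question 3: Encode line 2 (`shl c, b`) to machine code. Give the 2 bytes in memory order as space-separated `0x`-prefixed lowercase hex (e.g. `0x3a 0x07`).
L2: shl op=0x16:5|rd=2:2|rs=1:2|pad=0:7 ⇒ 0xb480 ⇒ little 80 b4

0x80 0xb4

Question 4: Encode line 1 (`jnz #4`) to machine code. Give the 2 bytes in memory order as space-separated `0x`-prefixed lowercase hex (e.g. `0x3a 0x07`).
1. jnz fields op=0x1f:5|imm=4:11 → word f804h → 04 f8

0x04 0xf8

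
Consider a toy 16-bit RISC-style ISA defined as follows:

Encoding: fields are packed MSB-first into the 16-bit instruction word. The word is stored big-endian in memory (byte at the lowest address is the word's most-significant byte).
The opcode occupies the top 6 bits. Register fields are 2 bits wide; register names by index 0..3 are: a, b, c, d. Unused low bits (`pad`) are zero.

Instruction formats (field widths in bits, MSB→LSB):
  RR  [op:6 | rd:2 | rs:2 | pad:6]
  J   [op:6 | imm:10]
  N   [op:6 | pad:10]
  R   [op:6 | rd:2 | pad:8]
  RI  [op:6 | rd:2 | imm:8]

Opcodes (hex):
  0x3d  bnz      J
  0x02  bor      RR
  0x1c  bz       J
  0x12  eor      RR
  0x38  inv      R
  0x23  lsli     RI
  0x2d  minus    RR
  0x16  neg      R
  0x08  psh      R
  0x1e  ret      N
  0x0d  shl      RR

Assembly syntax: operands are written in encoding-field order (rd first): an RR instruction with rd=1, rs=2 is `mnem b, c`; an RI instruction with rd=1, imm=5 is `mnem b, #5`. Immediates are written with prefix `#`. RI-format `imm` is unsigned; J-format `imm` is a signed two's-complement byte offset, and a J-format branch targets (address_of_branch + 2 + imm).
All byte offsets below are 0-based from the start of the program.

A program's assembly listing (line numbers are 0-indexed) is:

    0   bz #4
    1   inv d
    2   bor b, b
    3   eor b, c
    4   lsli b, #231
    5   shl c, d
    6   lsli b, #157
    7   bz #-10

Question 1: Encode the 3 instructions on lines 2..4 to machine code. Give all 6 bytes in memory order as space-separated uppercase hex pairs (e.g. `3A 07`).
09 40 49 80 8D E7

L2: bor op=0x2:6|rd=1:2|rs=1:2|pad=0:6 ⇒ 0x0940 ⇒ big 09 40
L3: eor op=0x12:6|rd=1:2|rs=2:2|pad=0:6 ⇒ 0x4980 ⇒ big 49 80
L4: lsli op=0x23:6|rd=1:2|imm=231:8 ⇒ 0x8de7 ⇒ big 8d e7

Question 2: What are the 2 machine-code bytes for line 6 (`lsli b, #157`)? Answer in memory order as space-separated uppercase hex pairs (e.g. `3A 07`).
8D 9D

6. lsli fields op=0x23:6|rd=1:2|imm=157:8 → word 8d9dh → 8d 9d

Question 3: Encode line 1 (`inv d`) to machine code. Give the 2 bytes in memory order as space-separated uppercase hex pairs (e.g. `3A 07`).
E3 00

1. inv fields op=0x38:6|rd=3:2|pad=0:8 → word e300h → e3 00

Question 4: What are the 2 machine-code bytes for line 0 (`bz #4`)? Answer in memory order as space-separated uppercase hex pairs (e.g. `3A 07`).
line 0 (bz): pack op=0x1c:6|imm=4:10 = 0x7004; big→ 70 04

70 04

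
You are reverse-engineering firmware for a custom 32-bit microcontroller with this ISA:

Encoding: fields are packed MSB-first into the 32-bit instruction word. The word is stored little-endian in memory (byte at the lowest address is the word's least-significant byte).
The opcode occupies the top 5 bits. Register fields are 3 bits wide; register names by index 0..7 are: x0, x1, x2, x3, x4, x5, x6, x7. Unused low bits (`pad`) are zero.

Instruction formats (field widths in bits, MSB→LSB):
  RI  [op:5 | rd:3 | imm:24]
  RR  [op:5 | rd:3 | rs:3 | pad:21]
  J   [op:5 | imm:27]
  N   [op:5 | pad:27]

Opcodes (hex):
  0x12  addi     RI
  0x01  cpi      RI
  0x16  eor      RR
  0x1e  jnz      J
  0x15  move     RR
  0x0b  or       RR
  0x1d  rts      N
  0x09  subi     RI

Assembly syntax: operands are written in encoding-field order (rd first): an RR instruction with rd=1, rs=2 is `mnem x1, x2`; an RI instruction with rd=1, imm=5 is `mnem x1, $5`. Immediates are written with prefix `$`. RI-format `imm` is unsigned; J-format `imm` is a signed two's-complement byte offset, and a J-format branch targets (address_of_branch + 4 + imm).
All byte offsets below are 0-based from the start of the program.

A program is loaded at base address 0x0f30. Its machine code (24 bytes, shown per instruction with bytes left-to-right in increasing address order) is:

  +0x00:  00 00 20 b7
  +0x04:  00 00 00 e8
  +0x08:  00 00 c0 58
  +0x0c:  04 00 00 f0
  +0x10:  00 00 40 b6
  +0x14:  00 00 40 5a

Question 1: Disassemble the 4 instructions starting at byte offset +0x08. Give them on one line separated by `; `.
@+08  little-endian(00 00 c0 58) = 0x58c00000
  op=0x58c00000>>27=0xb ⇒ or (RR)
  rd@[26:24]=0x0 ⇒ x0
  rs@[23:21]=0x6 ⇒ x6
@+0c  little-endian(04 00 00 f0) = 0xf0000004
  op=0xf0000004>>27=0x1e ⇒ jnz (J)
  imm@[26:0]=0x4 ⇒ $4
@+10  little-endian(00 00 40 b6) = 0xb6400000
  op=0xb6400000>>27=0x16 ⇒ eor (RR)
  rd@[26:24]=0x6 ⇒ x6
  rs@[23:21]=0x2 ⇒ x2
@+14  little-endian(00 00 40 5a) = 0x5a400000
  op=0x5a400000>>27=0xb ⇒ or (RR)
  rd@[26:24]=0x2 ⇒ x2
  rs@[23:21]=0x2 ⇒ x2

or x0, x6; jnz $4; eor x6, x2; or x2, x2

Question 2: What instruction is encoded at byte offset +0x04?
+0x04: 00 00 00 e8 ⇒ word 0xe8000000 (little)
  top 5b → 0x1d → rts [N]

rts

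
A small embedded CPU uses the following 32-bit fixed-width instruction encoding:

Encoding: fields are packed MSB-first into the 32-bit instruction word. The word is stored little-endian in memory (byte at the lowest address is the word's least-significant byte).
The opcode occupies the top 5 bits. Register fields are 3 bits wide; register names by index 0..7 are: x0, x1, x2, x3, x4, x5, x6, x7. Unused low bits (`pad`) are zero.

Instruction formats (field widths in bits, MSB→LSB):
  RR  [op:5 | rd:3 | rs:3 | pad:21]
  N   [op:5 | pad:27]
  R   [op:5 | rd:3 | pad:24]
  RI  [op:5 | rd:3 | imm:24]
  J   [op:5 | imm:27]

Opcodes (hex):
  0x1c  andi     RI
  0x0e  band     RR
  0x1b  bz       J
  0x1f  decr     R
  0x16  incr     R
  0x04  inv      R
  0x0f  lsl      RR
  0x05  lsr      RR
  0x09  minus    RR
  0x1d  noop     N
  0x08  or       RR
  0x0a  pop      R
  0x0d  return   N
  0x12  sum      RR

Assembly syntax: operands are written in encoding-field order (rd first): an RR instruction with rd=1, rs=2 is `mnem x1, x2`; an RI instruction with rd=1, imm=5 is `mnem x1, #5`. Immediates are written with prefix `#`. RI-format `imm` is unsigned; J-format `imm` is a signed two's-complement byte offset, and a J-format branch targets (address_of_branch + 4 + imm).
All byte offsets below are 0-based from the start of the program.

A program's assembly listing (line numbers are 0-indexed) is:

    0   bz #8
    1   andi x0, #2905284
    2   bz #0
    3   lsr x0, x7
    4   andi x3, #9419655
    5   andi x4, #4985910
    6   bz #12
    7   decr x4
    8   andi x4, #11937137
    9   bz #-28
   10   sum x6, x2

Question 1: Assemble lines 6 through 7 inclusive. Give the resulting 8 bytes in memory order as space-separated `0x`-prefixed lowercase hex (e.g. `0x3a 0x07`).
L6: bz op=0x1b:5|imm=12:27 ⇒ 0xd800000c ⇒ little 0c 00 00 d8
L7: decr op=0x1f:5|rd=4:3|pad=0:24 ⇒ 0xfc000000 ⇒ little 00 00 00 fc

0x0c 0x00 0x00 0xd8 0x00 0x00 0x00 0xfc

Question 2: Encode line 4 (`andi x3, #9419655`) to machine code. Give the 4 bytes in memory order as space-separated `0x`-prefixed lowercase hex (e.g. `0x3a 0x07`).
0x87 0xbb 0x8f 0xe3

L4: andi op=0x1c:5|rd=3:3|imm=9419655:24 ⇒ 0xe38fbb87 ⇒ little 87 bb 8f e3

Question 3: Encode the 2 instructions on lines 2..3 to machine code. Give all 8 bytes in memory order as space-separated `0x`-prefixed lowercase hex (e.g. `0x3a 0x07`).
L2: bz op=0x1b:5|imm=0:27 ⇒ 0xd8000000 ⇒ little 00 00 00 d8
L3: lsr op=0x5:5|rd=0:3|rs=7:3|pad=0:21 ⇒ 0x28e00000 ⇒ little 00 00 e0 28

0x00 0x00 0x00 0xd8 0x00 0x00 0xe0 0x28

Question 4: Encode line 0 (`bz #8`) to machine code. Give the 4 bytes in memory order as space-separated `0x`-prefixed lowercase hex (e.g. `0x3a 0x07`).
0. bz fields op=0x1b:5|imm=8:27 → word d8000008h → 08 00 00 d8

0x08 0x00 0x00 0xd8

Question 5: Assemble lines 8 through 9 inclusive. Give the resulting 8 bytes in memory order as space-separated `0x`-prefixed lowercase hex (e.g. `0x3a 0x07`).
0x71 0x25 0xb6 0xe4 0xe4 0xff 0xff 0xdf

L8: andi op=0x1c:5|rd=4:3|imm=11937137:24 ⇒ 0xe4b62571 ⇒ little 71 25 b6 e4
L9: bz op=0x1b:5|imm=-28:27 ⇒ 0xdfffffe4 ⇒ little e4 ff ff df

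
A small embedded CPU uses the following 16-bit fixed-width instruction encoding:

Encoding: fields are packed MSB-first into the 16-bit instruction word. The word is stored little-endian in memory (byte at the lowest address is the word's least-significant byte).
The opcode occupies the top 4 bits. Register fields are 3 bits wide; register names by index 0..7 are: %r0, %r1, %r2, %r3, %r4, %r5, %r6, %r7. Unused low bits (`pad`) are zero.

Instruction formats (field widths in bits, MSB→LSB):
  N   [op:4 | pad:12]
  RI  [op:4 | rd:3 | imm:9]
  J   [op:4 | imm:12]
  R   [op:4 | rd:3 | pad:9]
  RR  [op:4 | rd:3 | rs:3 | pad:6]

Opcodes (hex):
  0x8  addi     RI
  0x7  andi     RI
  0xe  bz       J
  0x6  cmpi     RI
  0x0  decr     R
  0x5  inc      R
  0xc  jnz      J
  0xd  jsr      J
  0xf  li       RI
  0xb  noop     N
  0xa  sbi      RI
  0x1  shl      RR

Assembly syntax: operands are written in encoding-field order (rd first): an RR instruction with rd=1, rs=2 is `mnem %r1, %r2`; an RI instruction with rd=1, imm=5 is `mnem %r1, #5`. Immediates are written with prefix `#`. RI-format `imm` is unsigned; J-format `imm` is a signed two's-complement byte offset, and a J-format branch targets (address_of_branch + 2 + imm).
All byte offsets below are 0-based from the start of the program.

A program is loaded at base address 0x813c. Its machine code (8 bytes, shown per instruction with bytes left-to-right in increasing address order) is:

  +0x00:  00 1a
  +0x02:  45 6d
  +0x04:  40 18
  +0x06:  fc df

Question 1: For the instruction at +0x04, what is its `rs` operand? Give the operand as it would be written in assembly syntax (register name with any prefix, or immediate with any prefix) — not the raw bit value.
@+04  little-endian(40 18) = 0x1840
  op=0x1840>>12=0x1 ⇒ shl (RR)
  [11:9] rd=4 = %r4
  [8:6] rs=1 = %r1

%r1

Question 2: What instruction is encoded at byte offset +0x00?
shl %r5, %r0

@+00  little-endian(00 1a) = 0x1a00
  opcode bits[15:12]=0x1: shl/RR
  rd: (w>>9)&0x7=0x5 → %r5
  rs: (w>>6)&0x7=0x0 → %r0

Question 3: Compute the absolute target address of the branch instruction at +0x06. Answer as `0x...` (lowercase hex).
0x8140

off 0x06: read fc df as little → 0xdffc
  opcode bits[15:12]=0xd: jsr/J
  imm: (w>>0)&0xfff=0xffc (s12→-4) → #-4
  target = base 0x813c + off 0x06 + 2 + imm -4 = 0x8140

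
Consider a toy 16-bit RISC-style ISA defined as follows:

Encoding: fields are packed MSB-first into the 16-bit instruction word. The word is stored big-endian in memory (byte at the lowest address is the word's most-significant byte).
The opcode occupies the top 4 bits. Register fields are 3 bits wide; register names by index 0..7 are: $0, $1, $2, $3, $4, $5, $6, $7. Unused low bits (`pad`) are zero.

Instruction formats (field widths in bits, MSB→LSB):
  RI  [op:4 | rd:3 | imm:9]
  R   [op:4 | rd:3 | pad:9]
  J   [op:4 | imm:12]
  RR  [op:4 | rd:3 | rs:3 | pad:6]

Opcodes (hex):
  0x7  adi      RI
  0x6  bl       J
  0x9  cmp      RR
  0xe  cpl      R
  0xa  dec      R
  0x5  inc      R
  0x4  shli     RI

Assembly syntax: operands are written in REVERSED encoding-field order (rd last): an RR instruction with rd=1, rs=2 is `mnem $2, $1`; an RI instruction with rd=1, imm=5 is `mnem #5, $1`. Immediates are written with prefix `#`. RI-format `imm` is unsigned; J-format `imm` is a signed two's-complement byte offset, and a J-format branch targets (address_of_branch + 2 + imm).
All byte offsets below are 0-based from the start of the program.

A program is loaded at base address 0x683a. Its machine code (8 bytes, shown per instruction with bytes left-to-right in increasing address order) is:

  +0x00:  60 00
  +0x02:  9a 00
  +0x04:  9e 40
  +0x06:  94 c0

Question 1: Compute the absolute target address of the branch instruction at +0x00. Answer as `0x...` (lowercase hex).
+0x00: 60 00 ⇒ word 0x6000 (big)
  top 4b → 0x6 → bl [J]
  [11:0] imm=0 = #0
  target = base 0x683a + off 0x00 + 2 + imm 0 = 0x683c

0x683c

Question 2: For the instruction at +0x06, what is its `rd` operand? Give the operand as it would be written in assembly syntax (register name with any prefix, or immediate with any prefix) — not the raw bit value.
[06] 94 c0 → 0x94c0
  opcode bits[15:12]=0x9: cmp/RR
  [11:9] rd=2 = $2
  [8:6] rs=3 = $3

$2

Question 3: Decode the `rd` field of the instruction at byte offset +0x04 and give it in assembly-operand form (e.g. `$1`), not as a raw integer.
+0x04: 9e 40 ⇒ word 0x9e40 (big)
  top 4b → 0x9 → cmp [RR]
  rd: (w>>9)&0x7=0x7 → $7
  rs: (w>>6)&0x7=0x1 → $1

$7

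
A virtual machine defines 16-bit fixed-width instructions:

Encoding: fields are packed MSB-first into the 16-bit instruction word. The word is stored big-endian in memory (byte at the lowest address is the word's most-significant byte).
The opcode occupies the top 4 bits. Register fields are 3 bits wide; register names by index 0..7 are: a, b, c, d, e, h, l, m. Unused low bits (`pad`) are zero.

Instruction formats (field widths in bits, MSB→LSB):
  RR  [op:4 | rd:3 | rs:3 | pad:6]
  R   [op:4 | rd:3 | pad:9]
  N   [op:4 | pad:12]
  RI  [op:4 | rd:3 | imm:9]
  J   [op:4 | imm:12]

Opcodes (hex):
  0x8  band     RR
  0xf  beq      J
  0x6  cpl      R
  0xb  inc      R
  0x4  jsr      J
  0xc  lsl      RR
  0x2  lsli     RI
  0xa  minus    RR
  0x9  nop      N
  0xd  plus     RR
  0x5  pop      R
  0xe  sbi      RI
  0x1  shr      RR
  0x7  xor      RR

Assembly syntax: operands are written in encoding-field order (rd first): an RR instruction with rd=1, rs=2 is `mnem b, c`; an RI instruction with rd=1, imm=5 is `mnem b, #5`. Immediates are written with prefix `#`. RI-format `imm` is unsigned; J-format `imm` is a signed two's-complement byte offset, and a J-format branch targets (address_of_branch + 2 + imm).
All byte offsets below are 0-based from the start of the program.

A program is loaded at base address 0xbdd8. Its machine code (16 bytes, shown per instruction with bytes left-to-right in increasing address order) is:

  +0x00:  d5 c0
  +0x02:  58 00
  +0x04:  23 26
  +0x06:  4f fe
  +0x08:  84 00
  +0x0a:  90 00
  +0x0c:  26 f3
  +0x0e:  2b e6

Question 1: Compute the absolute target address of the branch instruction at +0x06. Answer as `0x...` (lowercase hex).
off 0x06: read 4f fe as big → 0x4ffe
  top 4b → 0x4 → jsr [J]
  [11:0] imm=4094 (s12→-2) = #-2
  target = base 0xbdd8 + off 0x06 + 2 + imm -2 = 0xbdde

0xbdde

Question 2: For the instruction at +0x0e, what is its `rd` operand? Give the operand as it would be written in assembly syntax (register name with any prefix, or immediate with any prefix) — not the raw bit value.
@+0e  big-endian(2b e6) = 0x2be6
  opcode bits[15:12]=0x2: lsli/RI
  rd: (w>>9)&0x7=0x5 → h
  imm: (w>>0)&0x1ff=0x1e6 → #486

h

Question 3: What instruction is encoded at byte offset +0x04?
+0x04: 23 26 ⇒ word 0x2326 (big)
  op=0x2326>>12=0x2 ⇒ lsli (RI)
  [11:9] rd=1 = b
  [8:0] imm=294 = #294

lsli b, #294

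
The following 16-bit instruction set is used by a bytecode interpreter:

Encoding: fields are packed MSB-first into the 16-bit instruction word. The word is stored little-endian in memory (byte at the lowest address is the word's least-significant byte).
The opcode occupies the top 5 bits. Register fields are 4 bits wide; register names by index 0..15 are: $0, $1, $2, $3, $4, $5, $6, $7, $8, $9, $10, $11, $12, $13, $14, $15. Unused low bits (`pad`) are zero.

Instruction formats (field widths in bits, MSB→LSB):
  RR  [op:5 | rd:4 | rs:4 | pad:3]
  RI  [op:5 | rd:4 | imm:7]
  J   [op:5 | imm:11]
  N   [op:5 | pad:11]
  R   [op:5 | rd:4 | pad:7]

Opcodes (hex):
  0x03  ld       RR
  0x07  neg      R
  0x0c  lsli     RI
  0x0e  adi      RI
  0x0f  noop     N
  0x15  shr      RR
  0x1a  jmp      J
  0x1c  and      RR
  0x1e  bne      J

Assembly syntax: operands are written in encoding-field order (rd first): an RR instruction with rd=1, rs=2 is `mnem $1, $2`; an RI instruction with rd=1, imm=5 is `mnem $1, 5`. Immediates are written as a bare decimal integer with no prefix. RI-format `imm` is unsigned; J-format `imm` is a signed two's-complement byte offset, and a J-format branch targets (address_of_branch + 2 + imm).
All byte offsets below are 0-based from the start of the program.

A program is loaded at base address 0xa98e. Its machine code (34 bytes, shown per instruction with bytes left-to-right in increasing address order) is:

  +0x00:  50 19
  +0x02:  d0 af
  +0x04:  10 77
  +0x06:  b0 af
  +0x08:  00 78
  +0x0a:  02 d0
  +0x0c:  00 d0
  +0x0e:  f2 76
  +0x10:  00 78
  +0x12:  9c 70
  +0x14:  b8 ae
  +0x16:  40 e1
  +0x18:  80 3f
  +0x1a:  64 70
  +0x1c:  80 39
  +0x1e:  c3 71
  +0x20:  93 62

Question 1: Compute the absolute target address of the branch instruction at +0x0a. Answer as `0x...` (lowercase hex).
@+0a  little-endian(02 d0) = 0xd002
  op=0xd002>>11=0x1a ⇒ jmp (J)
  [10:0] imm=2 = 2
  target = base 0xa98e + off 0x0a + 2 + imm 2 = 0xa99c

0xa99c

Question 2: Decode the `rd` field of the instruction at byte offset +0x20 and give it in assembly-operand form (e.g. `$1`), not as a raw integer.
$5

@+20  little-endian(93 62) = 0x6293
  op=0x6293>>11=0xc ⇒ lsli (RI)
  rd: (w>>7)&0xf=0x5 → $5
  imm: (w>>0)&0x7f=0x13 → 19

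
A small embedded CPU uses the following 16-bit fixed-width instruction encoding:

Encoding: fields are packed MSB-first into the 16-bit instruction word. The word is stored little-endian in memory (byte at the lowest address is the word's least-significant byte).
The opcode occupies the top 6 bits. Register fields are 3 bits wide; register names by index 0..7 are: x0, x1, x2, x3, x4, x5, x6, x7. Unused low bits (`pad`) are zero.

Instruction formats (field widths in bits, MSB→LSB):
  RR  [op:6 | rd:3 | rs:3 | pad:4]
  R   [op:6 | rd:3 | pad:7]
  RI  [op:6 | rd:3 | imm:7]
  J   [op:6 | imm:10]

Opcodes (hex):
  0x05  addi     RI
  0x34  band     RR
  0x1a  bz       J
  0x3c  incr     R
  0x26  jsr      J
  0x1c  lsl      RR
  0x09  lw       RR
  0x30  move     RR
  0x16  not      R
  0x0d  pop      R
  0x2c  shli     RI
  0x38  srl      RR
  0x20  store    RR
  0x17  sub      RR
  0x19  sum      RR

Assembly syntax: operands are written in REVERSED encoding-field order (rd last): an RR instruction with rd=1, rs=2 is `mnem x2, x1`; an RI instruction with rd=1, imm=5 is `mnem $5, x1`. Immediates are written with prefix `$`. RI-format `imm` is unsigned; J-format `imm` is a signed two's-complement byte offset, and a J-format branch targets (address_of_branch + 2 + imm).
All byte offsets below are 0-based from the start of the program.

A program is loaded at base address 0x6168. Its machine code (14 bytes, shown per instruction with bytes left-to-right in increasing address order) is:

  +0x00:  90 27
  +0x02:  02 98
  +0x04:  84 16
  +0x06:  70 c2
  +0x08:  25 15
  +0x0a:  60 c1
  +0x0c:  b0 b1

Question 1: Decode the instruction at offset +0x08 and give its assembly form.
[08] 25 15 → 0x1525
  opcode bits[15:10]=0x5: addi/RI
  rd: (w>>7)&0x7=0x2 → x2
  imm: (w>>0)&0x7f=0x25 → $37

addi $37, x2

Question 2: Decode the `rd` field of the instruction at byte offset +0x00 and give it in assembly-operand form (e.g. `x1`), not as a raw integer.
x7

+0x00: 90 27 ⇒ word 0x2790 (little)
  opcode bits[15:10]=0x9: lw/RR
  rd@[9:7]=0x7 ⇒ x7
  rs@[6:4]=0x1 ⇒ x1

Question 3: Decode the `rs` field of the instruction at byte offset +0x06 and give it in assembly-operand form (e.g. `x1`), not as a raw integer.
[06] 70 c2 → 0xc270
  top 6b → 0x30 → move [RR]
  rd: (w>>7)&0x7=0x4 → x4
  rs: (w>>4)&0x7=0x7 → x7

x7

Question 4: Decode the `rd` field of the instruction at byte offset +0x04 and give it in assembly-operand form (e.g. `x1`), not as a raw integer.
x5

@+04  little-endian(84 16) = 0x1684
  opcode bits[15:10]=0x5: addi/RI
  rd: (w>>7)&0x7=0x5 → x5
  imm: (w>>0)&0x7f=0x4 → $4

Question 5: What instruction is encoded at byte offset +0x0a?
move x6, x2

@+0a  little-endian(60 c1) = 0xc160
  op=0xc160>>10=0x30 ⇒ move (RR)
  [9:7] rd=2 = x2
  [6:4] rs=6 = x6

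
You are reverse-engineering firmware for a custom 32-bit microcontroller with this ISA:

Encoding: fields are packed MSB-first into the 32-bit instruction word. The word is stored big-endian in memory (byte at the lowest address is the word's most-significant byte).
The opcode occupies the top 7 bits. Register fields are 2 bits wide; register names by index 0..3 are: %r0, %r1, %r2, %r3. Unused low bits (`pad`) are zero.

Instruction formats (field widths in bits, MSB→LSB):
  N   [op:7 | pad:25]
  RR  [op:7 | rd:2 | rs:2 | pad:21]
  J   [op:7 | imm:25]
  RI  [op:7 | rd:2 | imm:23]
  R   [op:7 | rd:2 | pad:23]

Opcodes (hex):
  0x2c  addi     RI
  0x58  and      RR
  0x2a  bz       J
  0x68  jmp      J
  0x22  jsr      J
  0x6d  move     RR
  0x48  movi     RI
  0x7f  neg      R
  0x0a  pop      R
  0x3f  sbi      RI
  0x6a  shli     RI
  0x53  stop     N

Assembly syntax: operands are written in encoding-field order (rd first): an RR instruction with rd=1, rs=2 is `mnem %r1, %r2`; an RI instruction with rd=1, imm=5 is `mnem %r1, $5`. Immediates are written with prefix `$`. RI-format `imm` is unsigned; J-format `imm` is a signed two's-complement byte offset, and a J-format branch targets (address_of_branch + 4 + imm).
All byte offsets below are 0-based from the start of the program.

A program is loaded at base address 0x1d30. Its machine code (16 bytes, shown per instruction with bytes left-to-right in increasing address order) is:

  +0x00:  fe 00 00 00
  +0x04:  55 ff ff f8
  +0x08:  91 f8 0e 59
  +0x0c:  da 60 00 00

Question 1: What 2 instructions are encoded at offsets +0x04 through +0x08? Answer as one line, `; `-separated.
off 0x04: read 55 ff ff f8 as big → 0x55fffff8
  op=0x55fffff8>>25=0x2a ⇒ bz (J)
  [24:0] imm=33554424 (s25→-8) = $-8
off 0x08: read 91 f8 0e 59 as big → 0x91f80e59
  op=0x91f80e59>>25=0x48 ⇒ movi (RI)
  [24:23] rd=3 = %r3
  [22:0] imm=7867993 = $7867993

bz $-8; movi %r3, $7867993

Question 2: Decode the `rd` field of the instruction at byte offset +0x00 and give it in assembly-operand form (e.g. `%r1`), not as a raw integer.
%r0

@+00  big-endian(fe 00 00 00) = 0xfe000000
  op=0xfe000000>>25=0x7f ⇒ neg (R)
  rd: (w>>23)&0x3=0x0 → %r0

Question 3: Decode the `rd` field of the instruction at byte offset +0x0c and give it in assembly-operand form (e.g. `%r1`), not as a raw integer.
%r0

off 0x0c: read da 60 00 00 as big → 0xda600000
  op=0xda600000>>25=0x6d ⇒ move (RR)
  [24:23] rd=0 = %r0
  [22:21] rs=3 = %r3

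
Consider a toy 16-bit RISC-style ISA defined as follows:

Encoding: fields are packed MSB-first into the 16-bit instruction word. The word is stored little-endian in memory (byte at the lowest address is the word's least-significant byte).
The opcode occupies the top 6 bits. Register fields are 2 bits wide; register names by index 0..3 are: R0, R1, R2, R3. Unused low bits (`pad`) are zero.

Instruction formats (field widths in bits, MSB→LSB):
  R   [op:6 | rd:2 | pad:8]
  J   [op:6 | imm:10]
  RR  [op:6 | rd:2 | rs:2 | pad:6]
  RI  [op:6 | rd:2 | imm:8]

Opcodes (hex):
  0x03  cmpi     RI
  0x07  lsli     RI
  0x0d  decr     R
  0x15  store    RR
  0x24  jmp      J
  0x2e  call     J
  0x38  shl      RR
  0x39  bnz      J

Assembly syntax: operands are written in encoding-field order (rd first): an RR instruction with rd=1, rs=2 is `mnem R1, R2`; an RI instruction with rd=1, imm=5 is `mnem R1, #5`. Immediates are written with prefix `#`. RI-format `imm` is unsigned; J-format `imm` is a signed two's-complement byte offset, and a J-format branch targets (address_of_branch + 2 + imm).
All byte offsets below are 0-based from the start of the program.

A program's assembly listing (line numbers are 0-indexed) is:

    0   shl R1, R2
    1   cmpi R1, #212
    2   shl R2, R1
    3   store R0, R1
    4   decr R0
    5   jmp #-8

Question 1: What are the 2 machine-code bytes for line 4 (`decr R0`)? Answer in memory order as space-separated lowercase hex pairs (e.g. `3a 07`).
00 34

4. decr fields op=0xd:6|rd=0:2|pad=0:8 → word 3400h → 00 34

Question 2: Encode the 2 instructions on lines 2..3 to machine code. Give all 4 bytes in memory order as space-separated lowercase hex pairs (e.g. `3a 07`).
line 2 (shl): pack op=0x38:6|rd=2:2|rs=1:2|pad=0:6 = 0xe240; little→ 40 e2
line 3 (store): pack op=0x15:6|rd=0:2|rs=1:2|pad=0:6 = 0x5440; little→ 40 54

40 e2 40 54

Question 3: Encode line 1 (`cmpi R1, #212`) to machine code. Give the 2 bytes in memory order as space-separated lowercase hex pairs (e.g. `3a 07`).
d4 0d

L1: cmpi op=0x3:6|rd=1:2|imm=212:8 ⇒ 0x0dd4 ⇒ little d4 0d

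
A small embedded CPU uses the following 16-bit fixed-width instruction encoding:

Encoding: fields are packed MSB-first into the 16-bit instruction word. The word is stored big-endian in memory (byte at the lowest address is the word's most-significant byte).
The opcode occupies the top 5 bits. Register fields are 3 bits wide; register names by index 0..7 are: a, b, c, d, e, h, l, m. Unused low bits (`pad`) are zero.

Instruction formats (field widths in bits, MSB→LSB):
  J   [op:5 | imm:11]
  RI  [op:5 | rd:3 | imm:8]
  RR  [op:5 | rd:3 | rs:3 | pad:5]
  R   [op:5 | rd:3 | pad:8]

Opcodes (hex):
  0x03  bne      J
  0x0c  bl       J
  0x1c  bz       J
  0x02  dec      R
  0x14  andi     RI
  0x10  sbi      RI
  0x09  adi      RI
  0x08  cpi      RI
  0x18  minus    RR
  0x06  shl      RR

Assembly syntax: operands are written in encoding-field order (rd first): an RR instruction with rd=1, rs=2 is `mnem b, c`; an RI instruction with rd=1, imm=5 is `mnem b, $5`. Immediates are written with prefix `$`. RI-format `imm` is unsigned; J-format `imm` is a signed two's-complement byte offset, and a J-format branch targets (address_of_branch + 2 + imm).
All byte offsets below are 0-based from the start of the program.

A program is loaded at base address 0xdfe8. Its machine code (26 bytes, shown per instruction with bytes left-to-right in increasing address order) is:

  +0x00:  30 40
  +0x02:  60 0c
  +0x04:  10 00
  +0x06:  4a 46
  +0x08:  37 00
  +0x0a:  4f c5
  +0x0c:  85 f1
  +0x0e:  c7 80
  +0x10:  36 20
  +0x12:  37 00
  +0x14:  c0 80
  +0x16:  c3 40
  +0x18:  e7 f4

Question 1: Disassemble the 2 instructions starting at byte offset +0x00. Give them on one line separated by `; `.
@+00  big-endian(30 40) = 0x3040
  top 5b → 0x6 → shl [RR]
  rd: (w>>8)&0x7=0x0 → a
  rs: (w>>5)&0x7=0x2 → c
@+02  big-endian(60 0c) = 0x600c
  top 5b → 0xc → bl [J]
  imm: (w>>0)&0x7ff=0xc → $12

shl a, c; bl $12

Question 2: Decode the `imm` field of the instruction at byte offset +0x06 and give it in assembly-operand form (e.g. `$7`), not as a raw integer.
$70

[06] 4a 46 → 0x4a46
  top 5b → 0x9 → adi [RI]
  [10:8] rd=2 = c
  [7:0] imm=70 = $70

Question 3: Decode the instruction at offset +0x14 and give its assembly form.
minus a, e

[14] c0 80 → 0xc080
  opcode bits[15:11]=0x18: minus/RR
  rd@[10:8]=0x0 ⇒ a
  rs@[7:5]=0x4 ⇒ e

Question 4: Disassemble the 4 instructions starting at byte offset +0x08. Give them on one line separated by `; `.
shl m, a; adi m, $197; sbi h, $241; minus m, e

[08] 37 00 → 0x3700
  top 5b → 0x6 → shl [RR]
  [10:8] rd=7 = m
  [7:5] rs=0 = a
[0a] 4f c5 → 0x4fc5
  top 5b → 0x9 → adi [RI]
  [10:8] rd=7 = m
  [7:0] imm=197 = $197
[0c] 85 f1 → 0x85f1
  top 5b → 0x10 → sbi [RI]
  [10:8] rd=5 = h
  [7:0] imm=241 = $241
[0e] c7 80 → 0xc780
  top 5b → 0x18 → minus [RR]
  [10:8] rd=7 = m
  [7:5] rs=4 = e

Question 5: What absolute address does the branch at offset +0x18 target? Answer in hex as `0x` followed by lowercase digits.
@+18  big-endian(e7 f4) = 0xe7f4
  op=0xe7f4>>11=0x1c ⇒ bz (J)
  [10:0] imm=2036 (s11→-12) = $-12
  target = base 0xdfe8 + off 0x18 + 2 + imm -12 = 0xdff6

0xdff6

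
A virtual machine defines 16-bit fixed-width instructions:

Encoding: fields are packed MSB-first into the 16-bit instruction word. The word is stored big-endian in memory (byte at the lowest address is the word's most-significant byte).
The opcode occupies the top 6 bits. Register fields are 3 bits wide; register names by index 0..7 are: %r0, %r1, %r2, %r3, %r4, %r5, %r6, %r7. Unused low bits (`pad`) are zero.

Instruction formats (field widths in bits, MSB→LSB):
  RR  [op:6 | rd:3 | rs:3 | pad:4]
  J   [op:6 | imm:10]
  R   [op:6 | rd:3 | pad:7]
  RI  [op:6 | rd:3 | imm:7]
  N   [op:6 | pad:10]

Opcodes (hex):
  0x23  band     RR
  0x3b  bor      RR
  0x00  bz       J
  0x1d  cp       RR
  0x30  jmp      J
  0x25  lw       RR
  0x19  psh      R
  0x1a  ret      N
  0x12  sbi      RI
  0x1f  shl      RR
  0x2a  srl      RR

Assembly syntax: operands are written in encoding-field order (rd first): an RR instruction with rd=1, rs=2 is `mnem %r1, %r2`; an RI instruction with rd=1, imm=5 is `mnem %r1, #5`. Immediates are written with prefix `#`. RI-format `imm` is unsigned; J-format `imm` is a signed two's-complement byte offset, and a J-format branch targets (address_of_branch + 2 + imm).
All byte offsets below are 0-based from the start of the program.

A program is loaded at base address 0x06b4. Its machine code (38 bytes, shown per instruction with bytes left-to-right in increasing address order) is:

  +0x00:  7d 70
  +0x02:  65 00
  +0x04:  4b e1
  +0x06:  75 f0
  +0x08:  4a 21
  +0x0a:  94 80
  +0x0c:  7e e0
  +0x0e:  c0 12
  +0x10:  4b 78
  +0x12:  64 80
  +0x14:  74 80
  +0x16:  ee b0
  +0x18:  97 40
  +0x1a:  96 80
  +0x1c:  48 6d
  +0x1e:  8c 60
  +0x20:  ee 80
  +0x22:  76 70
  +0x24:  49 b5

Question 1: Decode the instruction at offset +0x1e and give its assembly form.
[1e] 8c 60 → 0x8c60
  top 6b → 0x23 → band [RR]
  rd@[9:7]=0x0 ⇒ %r0
  rs@[6:4]=0x6 ⇒ %r6

band %r0, %r6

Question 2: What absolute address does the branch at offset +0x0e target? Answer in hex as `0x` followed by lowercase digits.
0x06d6

[0e] c0 12 → 0xc012
  opcode bits[15:10]=0x30: jmp/J
  imm: (w>>0)&0x3ff=0x12 → #18
  target = base 0x06b4 + off 0x0e + 2 + imm 18 = 0x06d6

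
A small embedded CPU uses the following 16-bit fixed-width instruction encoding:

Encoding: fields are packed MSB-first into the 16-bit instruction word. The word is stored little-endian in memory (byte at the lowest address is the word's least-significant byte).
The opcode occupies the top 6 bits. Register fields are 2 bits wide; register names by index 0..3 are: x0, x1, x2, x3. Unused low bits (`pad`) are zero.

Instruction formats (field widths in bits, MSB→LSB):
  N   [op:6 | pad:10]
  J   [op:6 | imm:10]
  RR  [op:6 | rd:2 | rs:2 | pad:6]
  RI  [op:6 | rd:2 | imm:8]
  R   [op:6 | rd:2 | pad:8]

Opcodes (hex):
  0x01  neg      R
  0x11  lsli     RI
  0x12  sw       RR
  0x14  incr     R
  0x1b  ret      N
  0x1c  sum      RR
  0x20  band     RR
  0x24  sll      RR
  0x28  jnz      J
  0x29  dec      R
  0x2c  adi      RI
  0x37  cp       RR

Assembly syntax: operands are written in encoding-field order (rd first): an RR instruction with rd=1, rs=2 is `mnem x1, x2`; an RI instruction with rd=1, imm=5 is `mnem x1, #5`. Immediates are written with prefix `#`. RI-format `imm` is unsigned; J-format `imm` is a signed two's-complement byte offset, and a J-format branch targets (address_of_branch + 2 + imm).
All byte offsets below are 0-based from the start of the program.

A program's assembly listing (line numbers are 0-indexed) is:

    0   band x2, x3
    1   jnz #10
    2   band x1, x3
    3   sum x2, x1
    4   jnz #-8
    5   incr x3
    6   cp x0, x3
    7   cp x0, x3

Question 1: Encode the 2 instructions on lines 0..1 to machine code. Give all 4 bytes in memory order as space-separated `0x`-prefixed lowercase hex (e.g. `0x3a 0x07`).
L0: band op=0x20:6|rd=2:2|rs=3:2|pad=0:6 ⇒ 0x82c0 ⇒ little c0 82
L1: jnz op=0x28:6|imm=10:10 ⇒ 0xa00a ⇒ little 0a a0

0xc0 0x82 0x0a 0xa0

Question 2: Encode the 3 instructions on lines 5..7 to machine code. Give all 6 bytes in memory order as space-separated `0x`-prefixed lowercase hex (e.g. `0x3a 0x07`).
L5: incr op=0x14:6|rd=3:2|pad=0:8 ⇒ 0x5300 ⇒ little 00 53
L6: cp op=0x37:6|rd=0:2|rs=3:2|pad=0:6 ⇒ 0xdcc0 ⇒ little c0 dc
L7: cp op=0x37:6|rd=0:2|rs=3:2|pad=0:6 ⇒ 0xdcc0 ⇒ little c0 dc

0x00 0x53 0xc0 0xdc 0xc0 0xdc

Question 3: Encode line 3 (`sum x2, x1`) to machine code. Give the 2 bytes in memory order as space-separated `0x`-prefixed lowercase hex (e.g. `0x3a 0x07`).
0x40 0x72

L3: sum op=0x1c:6|rd=2:2|rs=1:2|pad=0:6 ⇒ 0x7240 ⇒ little 40 72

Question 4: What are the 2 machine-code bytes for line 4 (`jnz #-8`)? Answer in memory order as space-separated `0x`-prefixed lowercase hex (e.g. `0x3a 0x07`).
0xf8 0xa3

4. jnz fields op=0x28:6|imm=-8:10 → word a3f8h → f8 a3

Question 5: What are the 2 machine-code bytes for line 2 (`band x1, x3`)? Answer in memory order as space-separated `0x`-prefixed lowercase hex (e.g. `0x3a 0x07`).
0xc0 0x81

line 2 (band): pack op=0x20:6|rd=1:2|rs=3:2|pad=0:6 = 0x81c0; little→ c0 81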